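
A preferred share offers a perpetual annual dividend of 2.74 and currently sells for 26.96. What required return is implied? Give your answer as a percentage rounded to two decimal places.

10.16%

P = C/r ⇒ r = C/P = 2.74/26.96 = 0.101632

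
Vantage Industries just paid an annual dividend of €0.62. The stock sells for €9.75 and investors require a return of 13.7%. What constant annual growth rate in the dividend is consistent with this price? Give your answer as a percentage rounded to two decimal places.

6.90%

P = D₀(1+g)/(r−g) ⇒ P(r−g) = D₀(1+g) ⇒ g(P+D₀) = P·r − D₀
g = (P·r − D₀)/(P + D₀) = (€9.75×0.137 − €0.62) / (€9.75 + €0.62) = 0.069021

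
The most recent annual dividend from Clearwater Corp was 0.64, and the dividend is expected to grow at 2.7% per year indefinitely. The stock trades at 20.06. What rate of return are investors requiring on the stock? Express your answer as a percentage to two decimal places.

D₁ = 0.64 × 1.027 = 0.6573
P = D₁/(r − g) ⇒ r = D₁/P + g = 0.6573/20.06 + 0.027 = 0.032766 + 0.027 = 0.059766

5.98%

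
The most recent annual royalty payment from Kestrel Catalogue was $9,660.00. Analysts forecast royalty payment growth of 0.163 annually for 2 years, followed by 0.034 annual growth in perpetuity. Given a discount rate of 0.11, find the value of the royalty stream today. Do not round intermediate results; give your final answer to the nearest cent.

D_1 = 11234.58000
D_2 = 13065.81654
Terminal value at year 2: TV = D_2×(1+g_2)/(r−g_2) = 13510.05430/0.076 = 177763.87240
P_0 = D_1/(1+r)^1 + D_2/(1+r)^2 + TV/(1+r)^2
    = 10121.24324 + 10604.50981 + 144277.14666 = 165002.89972

$165002.90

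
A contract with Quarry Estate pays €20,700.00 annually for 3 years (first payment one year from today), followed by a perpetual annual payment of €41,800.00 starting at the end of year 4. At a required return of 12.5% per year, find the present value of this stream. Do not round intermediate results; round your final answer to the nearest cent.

€284153.64

PV of 3-year annuity: €20,700.00 × [1 − (1+0.125)^−3] / 0.125 = 49293.82716
Perpetuity value at year 3: €41,800.00 / 0.125 = 334400.00000
PV of perpetuity: 334400.00000 / (1+0.125)^3 = 234859.80796
Total PV = 49293.82716 + 234859.80796 = 284153.63512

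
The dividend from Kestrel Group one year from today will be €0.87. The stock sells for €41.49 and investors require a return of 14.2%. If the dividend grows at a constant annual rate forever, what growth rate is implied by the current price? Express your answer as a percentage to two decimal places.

P = D₁/(r−g) ⇒ g = r − D₁/P = 0.142 − €0.87/€41.49 = 0.121031

12.10%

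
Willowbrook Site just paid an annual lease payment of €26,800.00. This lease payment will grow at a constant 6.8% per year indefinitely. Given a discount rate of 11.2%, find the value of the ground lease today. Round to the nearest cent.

€650509.09

D₁ = D₀ × (1 + g) = €26,800.00 × 1.068 = €28,622.4000
Growing perpetuity: P = D₁ / (r − g) = €28,622.4000 / (0.112 − 0.068) = €650,509.09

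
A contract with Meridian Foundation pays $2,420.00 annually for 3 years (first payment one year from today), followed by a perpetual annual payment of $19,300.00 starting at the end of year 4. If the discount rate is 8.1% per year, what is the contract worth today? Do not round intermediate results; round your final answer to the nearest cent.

$194848.58

PV of 3-year annuity: $2,420.00 × [1 − (1+0.081)^−3] / 0.081 = 6225.33860
Perpetuity value at year 3: $19,300.00 / 0.081 = 238271.60494
PV of perpetuity: 238271.60494 / (1+0.081)^3 = 188623.24337
Total PV = 6225.33860 + 188623.24337 = 194848.58197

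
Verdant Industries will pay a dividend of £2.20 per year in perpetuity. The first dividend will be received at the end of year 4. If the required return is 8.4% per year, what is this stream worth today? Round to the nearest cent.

£20.56

Value at end of year 3: C / r = £2.20 / 0.084 = £26.1905
Discount to today: PV = £26.1905 / (1 + 0.084)^3 = £26.1905 / 1.273761 = £20.56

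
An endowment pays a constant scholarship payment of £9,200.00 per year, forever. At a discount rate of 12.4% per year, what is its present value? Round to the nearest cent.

£74193.55

Level perpetuity: PV = C / r = £9,200.00 / 0.124 = £74,193.55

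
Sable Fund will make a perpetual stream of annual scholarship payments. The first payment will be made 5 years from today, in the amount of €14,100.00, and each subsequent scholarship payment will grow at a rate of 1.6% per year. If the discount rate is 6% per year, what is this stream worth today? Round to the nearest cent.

Value at end of year 4: C₁ / (r − g) = €14,100.00 / (0.06 − 0.016) = €320,454.5455
Discount to today: PV = €320,454.5455 / (1 + 0.06)^4 = €320,454.5455 / 1.262477 = €253,830.01

€253830.01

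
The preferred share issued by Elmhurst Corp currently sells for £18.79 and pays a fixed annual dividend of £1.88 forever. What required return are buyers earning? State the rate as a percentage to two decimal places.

10.01%

P = C/r ⇒ r = C/P = £1.88/£18.79 = 0.100053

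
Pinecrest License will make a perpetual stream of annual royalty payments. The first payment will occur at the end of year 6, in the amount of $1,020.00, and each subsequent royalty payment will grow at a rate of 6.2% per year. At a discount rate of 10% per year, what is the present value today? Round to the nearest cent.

Value at end of year 5: C₁ / (r − g) = $1,020.00 / (0.1 − 0.062) = $26,842.1053
Discount to today: PV = $26,842.1053 / (1 + 0.1)^5 = $26,842.1053 / 1.610510 = $16,666.84

$16666.84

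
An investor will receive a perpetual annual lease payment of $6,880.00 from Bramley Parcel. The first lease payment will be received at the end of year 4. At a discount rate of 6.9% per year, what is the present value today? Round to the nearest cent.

$81621.81

Value at end of year 3: C / r = $6,880.00 / 0.069 = $99,710.1449
Discount to today: PV = $99,710.1449 / (1 + 0.069)^3 = $99,710.1449 / 1.221612 = $81,621.81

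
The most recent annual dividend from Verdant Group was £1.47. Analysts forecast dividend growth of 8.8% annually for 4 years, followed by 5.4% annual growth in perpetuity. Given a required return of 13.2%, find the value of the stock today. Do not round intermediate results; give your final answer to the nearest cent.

D_1 = 1.59936
D_2 = 1.74010
D_3 = 1.89323
D_4 = 2.05984
Terminal value at year 4: TV = D_4×(1+g_2)/(r−g_2) = 2.17107/0.078 = 27.83421
P_0 = D_1/(1+r)^1 + D_2/(1+r)^2 + D_3/(1+r)^3 + D_4/(1+r)^4 + TV/(1+r)^4
    = 1.41286 + 1.35795 + 1.30516 + 1.25443 + 16.95092 = 22.28132

£22.28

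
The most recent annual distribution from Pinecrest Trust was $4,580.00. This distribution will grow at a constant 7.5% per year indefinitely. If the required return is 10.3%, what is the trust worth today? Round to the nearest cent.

D₁ = D₀ × (1 + g) = $4,580.00 × 1.075 = $4,923.5000
Growing perpetuity: P = D₁ / (r − g) = $4,923.5000 / (0.103 − 0.075) = $175,839.29

$175839.29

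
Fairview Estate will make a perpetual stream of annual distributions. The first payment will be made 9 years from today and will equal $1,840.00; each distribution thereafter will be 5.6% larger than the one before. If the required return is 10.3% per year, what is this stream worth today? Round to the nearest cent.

Value at end of year 8: C₁ / (r − g) = $1,840.00 / (0.103 − 0.056) = $39,148.9362
Discount to today: PV = $39,148.9362 / (1 + 0.103)^8 = $39,148.9362 / 2.190807 = $17,869.64

$17869.64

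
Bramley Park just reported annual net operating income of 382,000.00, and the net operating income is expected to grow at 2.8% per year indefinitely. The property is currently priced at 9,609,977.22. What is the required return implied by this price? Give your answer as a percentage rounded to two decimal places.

6.89%

D₁ = 382,000.00 × 1.028 = 392,696.0000
P = D₁/(r − g) ⇒ r = D₁/P + g = 392,696.0000/9,609,977.22 + 0.028 = 0.040863 + 0.028 = 0.068863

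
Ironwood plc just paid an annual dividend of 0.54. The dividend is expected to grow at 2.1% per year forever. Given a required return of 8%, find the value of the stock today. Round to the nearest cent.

9.34

D₁ = D₀ × (1 + g) = 0.54 × 1.021 = 0.5513
Growing perpetuity: P = D₁ / (r − g) = 0.5513 / (0.08 − 0.021) = 9.34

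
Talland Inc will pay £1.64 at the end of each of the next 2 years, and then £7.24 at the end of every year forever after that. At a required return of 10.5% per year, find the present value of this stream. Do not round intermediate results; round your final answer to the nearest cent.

PV of 2-year annuity: £1.64 × [1 − (1+0.105)^−2] / 0.105 = 2.82730
Perpetuity value at year 2: £7.24 / 0.105 = 68.95238
PV of perpetuity: 68.95238 / (1+0.105)^2 = 56.47090
Total PV = 2.82730 + 56.47090 = 59.29820

£59.30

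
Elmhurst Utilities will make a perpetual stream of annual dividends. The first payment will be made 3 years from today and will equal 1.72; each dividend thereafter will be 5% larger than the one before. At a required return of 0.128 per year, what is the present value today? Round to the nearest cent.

17.33

Value at end of year 2: C₁ / (r − g) = 1.72 / (0.128 − 0.05) = 22.0513
Discount to today: PV = 22.0513 / (1 + 0.128)^2 = 22.0513 / 1.272384 = 17.33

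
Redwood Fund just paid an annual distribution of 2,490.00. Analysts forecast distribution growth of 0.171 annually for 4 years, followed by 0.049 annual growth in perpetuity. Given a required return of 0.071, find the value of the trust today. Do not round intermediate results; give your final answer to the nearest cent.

D_1 = 2915.79000
D_2 = 3414.39009
D_3 = 3998.25080
D_4 = 4681.95168
Terminal value at year 4: TV = D_4×(1+g_2)/(r−g_2) = 4911.36731/0.022 = 223243.96881
P_0 = D_1/(1+r)^1 + D_2/(1+r)^2 + D_3/(1+r)^3 + D_4/(1+r)^4 + TV/(1+r)^4
    = 2722.49300 + 2976.69402 + 3254.62997 + 3558.51699 + 169676.56026 = 182188.89425

182188.89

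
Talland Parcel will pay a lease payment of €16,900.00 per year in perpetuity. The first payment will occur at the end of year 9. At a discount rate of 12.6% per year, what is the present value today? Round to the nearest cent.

Value at end of year 8: C / r = €16,900.00 / 0.126 = €134,126.9841
Discount to today: PV = €134,126.9841 / (1 + 0.126)^8 = €134,126.9841 / 2.584087 = €51,904.98

€51904.98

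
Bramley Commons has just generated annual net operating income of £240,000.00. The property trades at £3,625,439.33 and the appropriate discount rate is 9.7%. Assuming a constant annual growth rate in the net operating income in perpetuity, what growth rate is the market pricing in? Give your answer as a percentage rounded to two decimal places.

2.89%

P = D₀(1+g)/(r−g) ⇒ P(r−g) = D₀(1+g) ⇒ g(P+D₀) = P·r − D₀
g = (P·r − D₀)/(P + D₀) = (£3,625,439.33×0.097 − £240,000.00) / (£3,625,439.33 + £240,000.00) = 0.028889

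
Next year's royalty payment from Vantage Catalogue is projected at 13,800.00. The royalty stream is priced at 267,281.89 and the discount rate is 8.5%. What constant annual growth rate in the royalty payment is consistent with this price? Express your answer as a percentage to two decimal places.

3.34%

P = D₁/(r−g) ⇒ g = r − D₁/P = 0.085 − 13,800.00/267,281.89 = 0.033369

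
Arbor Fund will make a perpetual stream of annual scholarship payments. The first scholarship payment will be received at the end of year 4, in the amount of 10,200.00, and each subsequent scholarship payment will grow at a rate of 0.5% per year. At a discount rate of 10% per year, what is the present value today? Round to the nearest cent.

80667.48

Value at end of year 3: C₁ / (r − g) = 10,200.00 / (0.1 − 0.005) = 107,368.4211
Discount to today: PV = 107,368.4211 / (1 + 0.1)^3 = 107,368.4211 / 1.331000 = 80,667.48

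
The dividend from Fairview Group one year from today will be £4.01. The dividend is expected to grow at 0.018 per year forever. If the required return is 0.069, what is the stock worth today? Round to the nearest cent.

£78.63

Growing perpetuity: P = D₁ / (r − g) = £4.0100 / (0.069 − 0.018) = £78.63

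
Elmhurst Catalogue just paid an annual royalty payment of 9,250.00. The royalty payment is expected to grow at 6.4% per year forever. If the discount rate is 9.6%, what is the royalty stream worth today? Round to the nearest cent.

D₁ = D₀ × (1 + g) = 9,250.00 × 1.064 = 9,842.0000
Growing perpetuity: P = D₁ / (r − g) = 9,842.0000 / (0.096 − 0.064) = 307,562.50

307562.50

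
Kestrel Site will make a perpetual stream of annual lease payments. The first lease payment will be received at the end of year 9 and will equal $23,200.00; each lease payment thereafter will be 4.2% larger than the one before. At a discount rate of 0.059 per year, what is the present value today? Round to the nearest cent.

Value at end of year 8: C₁ / (r − g) = $23,200.00 / (0.059 − 0.042) = $1,364,705.8824
Discount to today: PV = $1,364,705.8824 / (1 + 0.059)^8 = $1,364,705.8824 / 1.581859 = $862,723.01

$862723.01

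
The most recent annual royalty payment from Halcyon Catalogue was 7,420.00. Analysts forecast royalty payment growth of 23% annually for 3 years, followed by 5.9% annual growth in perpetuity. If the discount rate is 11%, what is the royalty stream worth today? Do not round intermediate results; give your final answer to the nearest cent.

237070.16

D_1 = 9126.60000
D_2 = 11225.71800
D_3 = 13807.63314
Terminal value at year 3: TV = D_3×(1+g_2)/(r−g_2) = 14622.28350/0.051 = 286711.44108
P_0 = D_1/(1+r)^1 + D_2/(1+r)^2 + D_3/(1+r)^3 + TV/(1+r)^3
    = 8222.16216 + 9111.04456 + 10096.02235 + 209640.93464 = 237070.16371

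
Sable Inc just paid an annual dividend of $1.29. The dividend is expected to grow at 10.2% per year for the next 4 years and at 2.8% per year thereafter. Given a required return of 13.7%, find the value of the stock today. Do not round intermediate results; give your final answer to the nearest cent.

D_1 = 1.42158
D_2 = 1.56658
D_3 = 1.72637
D_4 = 1.90246
Terminal value at year 4: TV = D_4×(1+g_2)/(r−g_2) = 1.95573/0.109 = 17.94249
P_0 = D_1/(1+r)^1 + D_2/(1+r)^2 + D_3/(1+r)^3 + D_4/(1+r)^4 + TV/(1+r)^4
    = 1.25029 + 1.21180 + 1.17450 + 1.13835 + 10.73596 = 15.51090

$15.51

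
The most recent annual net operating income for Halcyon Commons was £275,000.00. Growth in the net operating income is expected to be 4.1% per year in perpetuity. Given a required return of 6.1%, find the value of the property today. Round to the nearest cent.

£14313750.00

D₁ = D₀ × (1 + g) = £275,000.00 × 1.041 = £286,275.0000
Growing perpetuity: P = D₁ / (r − g) = £286,275.0000 / (0.061 − 0.041) = £14,313,750.00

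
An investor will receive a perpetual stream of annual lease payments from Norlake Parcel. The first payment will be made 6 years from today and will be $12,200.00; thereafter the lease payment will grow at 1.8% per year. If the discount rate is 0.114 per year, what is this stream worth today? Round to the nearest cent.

Value at end of year 5: C₁ / (r − g) = $12,200.00 / (0.114 − 0.018) = $127,083.3333
Discount to today: PV = $127,083.3333 / (1 + 0.114)^5 = $127,083.3333 / 1.715639 = $74,073.46

$74073.46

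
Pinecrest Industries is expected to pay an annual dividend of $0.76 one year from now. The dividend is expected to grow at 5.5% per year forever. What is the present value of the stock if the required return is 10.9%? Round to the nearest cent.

Growing perpetuity: P = D₁ / (r − g) = $0.7600 / (0.109 − 0.055) = $14.07

$14.07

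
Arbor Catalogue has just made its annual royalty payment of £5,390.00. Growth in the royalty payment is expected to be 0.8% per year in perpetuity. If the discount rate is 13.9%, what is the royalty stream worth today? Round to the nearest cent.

D₁ = D₀ × (1 + g) = £5,390.00 × 1.008 = £5,433.1200
Growing perpetuity: P = D₁ / (r − g) = £5,433.1200 / (0.139 − 0.008) = £41,474.20

£41474.20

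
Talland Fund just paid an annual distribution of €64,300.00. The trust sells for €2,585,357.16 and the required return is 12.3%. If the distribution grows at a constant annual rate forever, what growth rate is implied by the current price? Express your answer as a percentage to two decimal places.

P = D₀(1+g)/(r−g) ⇒ P(r−g) = D₀(1+g) ⇒ g(P+D₀) = P·r − D₀
g = (P·r − D₀)/(P + D₀) = (€2,585,357.16×0.123 − €64,300.00) / (€2,585,357.16 + €64,300.00) = 0.095748

9.57%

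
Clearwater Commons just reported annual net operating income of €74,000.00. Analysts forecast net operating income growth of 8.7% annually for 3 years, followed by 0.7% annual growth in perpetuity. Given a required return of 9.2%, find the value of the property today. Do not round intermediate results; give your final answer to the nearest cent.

D_1 = 80438.00000
D_2 = 87436.10600
D_3 = 95043.04722
Terminal value at year 3: TV = D_3×(1+g_2)/(r−g_2) = 95708.34855/0.085 = 1125980.57121
P_0 = D_1/(1+r)^1 + D_2/(1+r)^2 + D_3/(1+r)^3 + TV/(1+r)^3
    = 73661.17216 + 73323.89573 + 72988.16361 + 864695.06769 = 1084668.29919

€1084668.30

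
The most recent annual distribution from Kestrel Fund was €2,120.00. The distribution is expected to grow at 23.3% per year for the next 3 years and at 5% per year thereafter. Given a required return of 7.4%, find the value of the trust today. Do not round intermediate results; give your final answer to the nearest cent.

D_1 = 2613.96000
D_2 = 3223.01268
D_3 = 3973.97463
Terminal value at year 3: TV = D_3×(1+g_2)/(r−g_2) = 4172.67337/0.024 = 173861.39026
P_0 = D_1/(1+r)^1 + D_2/(1+r)^2 + D_3/(1+r)^3 + TV/(1+r)^3
    = 2433.85475 + 2794.17403 + 3207.83666 + 140342.85398 = 148778.71941

€148778.72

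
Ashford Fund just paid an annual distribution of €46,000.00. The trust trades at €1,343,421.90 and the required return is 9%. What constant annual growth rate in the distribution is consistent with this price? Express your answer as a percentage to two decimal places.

5.39%

P = D₀(1+g)/(r−g) ⇒ P(r−g) = D₀(1+g) ⇒ g(P+D₀) = P·r − D₀
g = (P·r − D₀)/(P + D₀) = (€1,343,421.90×0.09 − €46,000.00) / (€1,343,421.90 + €46,000.00) = 0.053913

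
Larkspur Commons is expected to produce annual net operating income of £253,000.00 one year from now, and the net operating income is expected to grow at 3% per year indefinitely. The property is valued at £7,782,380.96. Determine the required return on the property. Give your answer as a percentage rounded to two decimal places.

P = D₁/(r − g) ⇒ r = D₁/P + g = £253,000.0000/£7,782,380.96 + 0.03 = 0.032509 + 0.03 = 0.062509

6.25%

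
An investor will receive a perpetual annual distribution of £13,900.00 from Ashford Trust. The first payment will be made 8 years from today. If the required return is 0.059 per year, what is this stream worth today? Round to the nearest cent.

£157721.56

Value at end of year 7: C / r = £13,900.00 / 0.059 = £235,593.2203
Discount to today: PV = £235,593.2203 / (1 + 0.059)^7 = £235,593.2203 / 1.493729 = £157,721.56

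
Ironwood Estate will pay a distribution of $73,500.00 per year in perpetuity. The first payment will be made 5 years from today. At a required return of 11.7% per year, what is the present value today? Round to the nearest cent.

Value at end of year 4: C / r = $73,500.00 / 0.117 = $628,205.1282
Discount to today: PV = $628,205.1282 / (1 + 0.117)^4 = $628,205.1282 / 1.556728 = $403,542.04

$403542.04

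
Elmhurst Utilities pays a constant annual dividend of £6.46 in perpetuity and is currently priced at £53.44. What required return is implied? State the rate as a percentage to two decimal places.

12.09%

P = C/r ⇒ r = C/P = £6.46/£53.44 = 0.120883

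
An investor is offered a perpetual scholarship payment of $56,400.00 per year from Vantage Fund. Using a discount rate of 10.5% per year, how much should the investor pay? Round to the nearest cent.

Level perpetuity: PV = C / r = $56,400.00 / 0.105 = $537,142.86

$537142.86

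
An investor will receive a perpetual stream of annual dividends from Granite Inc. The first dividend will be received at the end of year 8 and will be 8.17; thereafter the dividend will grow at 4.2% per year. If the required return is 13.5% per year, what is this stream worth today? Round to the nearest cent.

36.20

Value at end of year 7: C₁ / (r − g) = 8.17 / (0.135 − 0.042) = 87.8495
Discount to today: PV = 87.8495 / (1 + 0.135)^7 = 87.8495 / 2.426448 = 36.20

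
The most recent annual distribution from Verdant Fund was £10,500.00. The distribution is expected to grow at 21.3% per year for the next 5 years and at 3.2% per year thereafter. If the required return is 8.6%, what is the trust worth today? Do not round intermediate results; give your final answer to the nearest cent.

D_1 = 12736.50000
D_2 = 15449.37450
D_3 = 18740.09127
D_4 = 22731.73071
D_5 = 27573.58935
Terminal value at year 5: TV = D_5×(1+g_2)/(r−g_2) = 28455.94421/0.054 = 526961.92979
P_0 = D_1/(1+r)^1 + D_2/(1+r)^2 + D_3/(1+r)^3 + D_4/(1+r)^4 + D_5/(1+r)^5 + TV/(1+r)^5
    = 11727.90055 + 13099.39537 + 14631.27678 + 16342.30086 + 18253.41707 + 348843.08185 = 422897.37248

£422897.37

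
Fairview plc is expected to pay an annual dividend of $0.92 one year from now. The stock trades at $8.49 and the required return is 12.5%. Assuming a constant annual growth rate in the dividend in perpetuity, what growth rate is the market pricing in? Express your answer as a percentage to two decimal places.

P = D₁/(r−g) ⇒ g = r − D₁/P = 0.125 − $0.92/$8.49 = 0.016637

1.66%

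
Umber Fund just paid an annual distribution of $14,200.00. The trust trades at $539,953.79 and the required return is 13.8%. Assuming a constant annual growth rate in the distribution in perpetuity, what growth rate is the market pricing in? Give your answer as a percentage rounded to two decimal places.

10.88%

P = D₀(1+g)/(r−g) ⇒ P(r−g) = D₀(1+g) ⇒ g(P+D₀) = P·r − D₀
g = (P·r − D₀)/(P + D₀) = ($539,953.79×0.138 − $14,200.00) / ($539,953.79 + $14,200.00) = 0.108839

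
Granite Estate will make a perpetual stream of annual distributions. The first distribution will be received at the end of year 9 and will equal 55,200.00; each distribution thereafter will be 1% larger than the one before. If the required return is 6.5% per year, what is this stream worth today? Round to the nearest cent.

Value at end of year 8: C₁ / (r − g) = 55,200.00 / (0.065 − 0.01) = 1,003,636.3636
Discount to today: PV = 1,003,636.3636 / (1 + 0.065)^8 = 1,003,636.3636 / 1.654996 = 606,428.39

606428.39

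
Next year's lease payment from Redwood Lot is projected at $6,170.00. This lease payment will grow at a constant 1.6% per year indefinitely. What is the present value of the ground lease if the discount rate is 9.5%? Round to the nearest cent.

$78101.27

Growing perpetuity: P = D₁ / (r − g) = $6,170.0000 / (0.095 − 0.016) = $78,101.27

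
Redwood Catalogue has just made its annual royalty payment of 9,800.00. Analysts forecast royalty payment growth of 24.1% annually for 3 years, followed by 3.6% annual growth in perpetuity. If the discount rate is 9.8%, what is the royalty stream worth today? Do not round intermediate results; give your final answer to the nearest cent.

274174.40

D_1 = 12161.80000
D_2 = 15092.79380
D_3 = 18730.15711
Terminal value at year 3: TV = D_3×(1+g_2)/(r−g_2) = 19404.44276/0.062 = 312974.88325
P_0 = D_1/(1+r)^1 + D_2/(1+r)^2 + D_3/(1+r)^3 + TV/(1+r)^3
    = 11076.32058 + 12518.86507 + 14149.28192 + 236429.93659 = 274174.40416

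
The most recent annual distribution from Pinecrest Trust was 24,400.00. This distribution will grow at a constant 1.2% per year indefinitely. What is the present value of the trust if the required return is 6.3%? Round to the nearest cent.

D₁ = D₀ × (1 + g) = 24,400.00 × 1.012 = 24,692.8000
Growing perpetuity: P = D₁ / (r − g) = 24,692.8000 / (0.063 − 0.012) = 484,172.55

484172.55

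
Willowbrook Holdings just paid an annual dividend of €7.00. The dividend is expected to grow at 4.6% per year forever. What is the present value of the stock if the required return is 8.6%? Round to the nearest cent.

€183.05

D₁ = D₀ × (1 + g) = €7.00 × 1.046 = €7.3220
Growing perpetuity: P = D₁ / (r − g) = €7.3220 / (0.086 − 0.046) = €183.05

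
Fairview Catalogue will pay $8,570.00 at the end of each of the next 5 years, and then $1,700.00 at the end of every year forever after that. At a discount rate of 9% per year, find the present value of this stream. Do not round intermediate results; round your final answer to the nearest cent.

PV of 5-year annuity: $8,570.00 × [1 − (1+0.09)^−5] / 0.09 = 33334.31133
Perpetuity value at year 5: $1,700.00 / 0.09 = 18888.88889
PV of perpetuity: 18888.88889 / (1+0.09)^5 = 12276.48174
Total PV = 33334.31133 + 12276.48174 = 45610.79307

$45610.79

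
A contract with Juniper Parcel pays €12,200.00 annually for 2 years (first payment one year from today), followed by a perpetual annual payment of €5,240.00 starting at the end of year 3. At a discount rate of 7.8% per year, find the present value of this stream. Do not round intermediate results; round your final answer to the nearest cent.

€79625.13

PV of 2-year annuity: €12,200.00 × [1 − (1+0.078)^−2] / 0.078 = 21815.63467
Perpetuity value at year 2: €5,240.00 / 0.078 = 67179.48718
PV of perpetuity: 67179.48718 / (1+0.078)^2 = 57809.49327
Total PV = 21815.63467 + 57809.49327 = 79625.12794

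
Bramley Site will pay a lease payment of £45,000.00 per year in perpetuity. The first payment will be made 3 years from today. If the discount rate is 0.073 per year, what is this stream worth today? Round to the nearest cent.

£535414.60

Value at end of year 2: C / r = £45,000.00 / 0.073 = £616,438.3562
Discount to today: PV = £616,438.3562 / (1 + 0.073)^2 = £616,438.3562 / 1.151329 = £535,414.60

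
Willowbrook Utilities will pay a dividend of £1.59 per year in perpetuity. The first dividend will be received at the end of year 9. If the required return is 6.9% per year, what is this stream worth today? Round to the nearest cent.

£13.51

Value at end of year 8: C / r = £1.59 / 0.069 = £23.0435
Discount to today: PV = £23.0435 / (1 + 0.069)^8 = £23.0435 / 1.705382 = £13.51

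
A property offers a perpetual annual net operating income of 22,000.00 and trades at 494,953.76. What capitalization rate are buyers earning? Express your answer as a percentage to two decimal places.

4.44%

P = C/r ⇒ r = C/P = 22,000.00/494,953.76 = 0.044449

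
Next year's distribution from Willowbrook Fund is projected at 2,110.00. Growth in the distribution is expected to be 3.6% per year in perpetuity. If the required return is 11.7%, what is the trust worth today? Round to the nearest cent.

Growing perpetuity: P = D₁ / (r − g) = 2,110.0000 / (0.117 − 0.036) = 26,049.38

26049.38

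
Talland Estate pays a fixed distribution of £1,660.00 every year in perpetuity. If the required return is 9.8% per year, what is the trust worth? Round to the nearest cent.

£16938.78

Level perpetuity: PV = C / r = £1,660.00 / 0.098 = £16,938.78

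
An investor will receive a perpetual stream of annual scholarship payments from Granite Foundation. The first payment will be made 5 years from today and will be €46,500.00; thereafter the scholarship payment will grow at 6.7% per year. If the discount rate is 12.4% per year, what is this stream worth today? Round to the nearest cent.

Value at end of year 4: C₁ / (r − g) = €46,500.00 / (0.124 − 0.067) = €815,789.4737
Discount to today: PV = €815,789.4737 / (1 + 0.124)^4 = €815,789.4737 / 1.596119 = €511,108.20

€511108.20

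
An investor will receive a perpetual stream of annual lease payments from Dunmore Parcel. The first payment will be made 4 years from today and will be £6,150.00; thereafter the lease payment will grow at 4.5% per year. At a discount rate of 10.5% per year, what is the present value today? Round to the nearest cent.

Value at end of year 3: C₁ / (r − g) = £6,150.00 / (0.105 − 0.045) = £102,500.0000
Discount to today: PV = £102,500.0000 / (1 + 0.105)^3 = £102,500.0000 / 1.349233 = £75,969.11

£75969.11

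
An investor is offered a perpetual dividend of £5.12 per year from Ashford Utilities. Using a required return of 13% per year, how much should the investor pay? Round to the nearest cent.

£39.38

Level perpetuity: PV = C / r = £5.12 / 0.13 = £39.38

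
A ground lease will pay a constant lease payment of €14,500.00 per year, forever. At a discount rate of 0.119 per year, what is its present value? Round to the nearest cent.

Level perpetuity: PV = C / r = €14,500.00 / 0.119 = €121,848.74

€121848.74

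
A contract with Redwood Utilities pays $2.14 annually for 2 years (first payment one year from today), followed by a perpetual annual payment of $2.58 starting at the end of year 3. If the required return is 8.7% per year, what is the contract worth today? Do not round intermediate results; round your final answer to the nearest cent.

PV of 2-year annuity: $2.14 × [1 − (1+0.087)^−2] / 0.087 = 3.77987
Perpetuity value at year 2: $2.58 / 0.087 = 29.65517
PV of perpetuity: 29.65517 / (1+0.087)^2 = 25.09813
Total PV = 3.77987 + 25.09813 = 28.87800

$28.88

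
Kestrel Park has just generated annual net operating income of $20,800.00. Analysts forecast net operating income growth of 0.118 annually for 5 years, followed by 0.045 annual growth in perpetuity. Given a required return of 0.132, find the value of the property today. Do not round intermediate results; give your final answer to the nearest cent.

D_1 = 23254.40000
D_2 = 25998.41920
D_3 = 29066.23267
D_4 = 32496.04812
D_5 = 36330.58180
Terminal value at year 5: TV = D_5×(1+g_2)/(r−g_2) = 37965.45798/0.087 = 436384.57447
P_0 = D_1/(1+r)^1 + D_2/(1+r)^2 + D_3/(1+r)^3 + D_4/(1+r)^4 + D_5/(1+r)^5 + TV/(1+r)^5
    = 20542.75618 + 20288.69383 + 20037.77359 + 19789.95660 + 19545.20449 + 234767.11135 = 334971.49603

$334971.50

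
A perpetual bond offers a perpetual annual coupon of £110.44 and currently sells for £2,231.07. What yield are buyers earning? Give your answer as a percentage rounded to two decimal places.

P = C/r ⇒ r = C/P = £110.44/£2,231.07 = 0.049501

4.95%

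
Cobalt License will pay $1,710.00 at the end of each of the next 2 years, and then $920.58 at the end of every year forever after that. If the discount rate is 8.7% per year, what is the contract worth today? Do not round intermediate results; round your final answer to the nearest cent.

PV of 2-year annuity: $1,710.00 × [1 − (1+0.087)^−2] / 0.087 = 3020.36529
Perpetuity value at year 2: $920.58 / 0.087 = 10581.37931
PV of perpetuity: 10581.37931 / (1+0.087)^2 = 8955.36300
Total PV = 3020.36529 + 8955.36300 = 11975.72830

$11975.73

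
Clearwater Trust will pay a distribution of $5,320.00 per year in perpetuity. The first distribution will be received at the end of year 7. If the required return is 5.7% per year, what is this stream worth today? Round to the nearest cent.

Value at end of year 6: C / r = $5,320.00 / 0.057 = $93,333.3333
Discount to today: PV = $93,333.3333 / (1 + 0.057)^6 = $93,333.3333 / 1.394601 = $66,924.76

$66924.76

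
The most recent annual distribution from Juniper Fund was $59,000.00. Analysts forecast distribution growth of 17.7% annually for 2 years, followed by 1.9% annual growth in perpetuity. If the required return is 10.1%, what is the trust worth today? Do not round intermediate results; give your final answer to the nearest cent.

D_1 = 69443.00000
D_2 = 81734.41100
Terminal value at year 2: TV = D_2×(1+g_2)/(r−g_2) = 83287.36481/0.082 = 1015699.57084
P_0 = D_1/(1+r)^1 + D_2/(1+r)^2 + TV/(1+r)^2
    = 63072.66122 + 67426.45073 + 837896.99137 = 968396.10332

$968396.10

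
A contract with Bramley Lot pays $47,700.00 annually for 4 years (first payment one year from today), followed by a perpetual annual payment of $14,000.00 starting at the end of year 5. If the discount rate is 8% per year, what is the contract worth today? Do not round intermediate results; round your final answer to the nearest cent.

$286618.67

PV of 4-year annuity: $47,700.00 × [1 − (1+0.08)^−4] / 0.08 = 157988.45027
Perpetuity value at year 4: $14,000.00 / 0.08 = 175000.00000
PV of perpetuity: 175000.00000 / (1+0.08)^4 = 128630.22424
Total PV = 157988.45027 + 128630.22424 = 286618.67451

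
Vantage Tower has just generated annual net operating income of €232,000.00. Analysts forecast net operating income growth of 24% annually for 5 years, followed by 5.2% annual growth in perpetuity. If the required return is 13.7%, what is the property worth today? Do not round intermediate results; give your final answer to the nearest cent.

D_1 = 287680.00000
D_2 = 356723.20000
D_3 = 442336.76800
D_4 = 548497.59232
D_5 = 680137.01448
Terminal value at year 5: TV = D_5×(1+g_2)/(r−g_2) = 715504.13923/0.085 = 8417695.75564
P_0 = D_1/(1+r)^1 + D_2/(1+r)^2 + D_3/(1+r)^3 + D_4/(1+r)^4 + D_5/(1+r)^5 + TV/(1+r)^5
    = 253016.71064 + 275937.30976 + 300934.26922 + 328195.68499 + 357926.69251 + 4429869.18260 = 5945879.84972

€5945879.85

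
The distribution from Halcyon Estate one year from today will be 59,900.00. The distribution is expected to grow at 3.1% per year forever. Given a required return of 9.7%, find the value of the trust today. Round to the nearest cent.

Growing perpetuity: P = D₁ / (r − g) = 59,900.0000 / (0.097 − 0.031) = 907,575.76

907575.76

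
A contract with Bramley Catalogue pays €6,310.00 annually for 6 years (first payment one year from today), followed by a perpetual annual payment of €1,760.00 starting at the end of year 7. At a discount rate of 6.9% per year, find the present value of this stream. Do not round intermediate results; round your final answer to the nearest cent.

PV of 6-year annuity: €6,310.00 × [1 − (1+0.069)^−6] / 0.069 = 30169.94127
Perpetuity value at year 6: €1,760.00 / 0.069 = 25507.24638
PV of perpetuity: 25507.24638 / (1+0.069)^6 = 17092.17559
Total PV = 30169.94127 + 17092.17559 = 47262.11687

€47262.12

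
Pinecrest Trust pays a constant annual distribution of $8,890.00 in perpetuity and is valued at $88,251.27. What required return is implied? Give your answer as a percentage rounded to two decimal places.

P = C/r ⇒ r = C/P = $8,890.00/$88,251.27 = 0.100735

10.07%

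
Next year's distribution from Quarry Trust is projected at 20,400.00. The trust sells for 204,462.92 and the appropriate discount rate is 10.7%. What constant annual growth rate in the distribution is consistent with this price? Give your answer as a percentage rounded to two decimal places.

0.72%

P = D₁/(r−g) ⇒ g = r − D₁/P = 0.107 − 20,400.00/204,462.92 = 0.007226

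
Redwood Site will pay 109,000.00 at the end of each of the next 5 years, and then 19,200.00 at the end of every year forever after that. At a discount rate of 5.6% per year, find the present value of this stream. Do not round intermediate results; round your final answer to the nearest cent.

PV of 5-year annuity: 109,000.00 × [1 − (1+0.056)^−5] / 0.056 = 464187.37379
Perpetuity value at year 5: 19,200.00 / 0.056 = 342857.14286
PV of perpetuity: 342857.14286 / (1+0.056)^5 = 261092.02747
Total PV = 464187.37379 + 261092.02747 = 725279.40126

725279.40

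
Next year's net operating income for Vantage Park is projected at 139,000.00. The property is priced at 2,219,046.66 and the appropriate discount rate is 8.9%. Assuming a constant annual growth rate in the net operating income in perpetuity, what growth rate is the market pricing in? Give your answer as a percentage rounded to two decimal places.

P = D₁/(r−g) ⇒ g = r − D₁/P = 0.089 − 139,000.00/2,219,046.66 = 0.026360

2.64%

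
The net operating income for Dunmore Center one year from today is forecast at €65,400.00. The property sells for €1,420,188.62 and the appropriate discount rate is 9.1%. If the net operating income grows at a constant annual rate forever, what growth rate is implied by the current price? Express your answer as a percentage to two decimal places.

4.49%

P = D₁/(r−g) ⇒ g = r − D₁/P = 0.091 − €65,400.00/€1,420,188.62 = 0.044950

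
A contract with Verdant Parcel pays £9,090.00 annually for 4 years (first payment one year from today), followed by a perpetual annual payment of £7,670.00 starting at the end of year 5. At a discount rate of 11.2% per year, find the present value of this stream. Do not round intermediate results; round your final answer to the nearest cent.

£72868.87

PV of 4-year annuity: £9,090.00 × [1 − (1+0.112)^−4] / 0.112 = 28081.22793
Perpetuity value at year 4: £7,670.00 / 0.112 = 68482.14286
PV of perpetuity: 68482.14286 / (1+0.112)^4 = 44787.64140
Total PV = 28081.22793 + 44787.64140 = 72868.86933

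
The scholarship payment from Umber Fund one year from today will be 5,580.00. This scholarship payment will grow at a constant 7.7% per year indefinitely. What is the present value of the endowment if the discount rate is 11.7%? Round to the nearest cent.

Growing perpetuity: P = D₁ / (r − g) = 5,580.0000 / (0.117 − 0.077) = 139,500.00

139500.00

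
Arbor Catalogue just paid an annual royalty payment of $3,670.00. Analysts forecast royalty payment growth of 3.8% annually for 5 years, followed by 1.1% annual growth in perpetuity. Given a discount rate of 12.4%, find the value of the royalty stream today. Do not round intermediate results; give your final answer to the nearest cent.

D_1 = 3809.46000
D_2 = 3954.21948
D_3 = 4104.47982
D_4 = 4260.45005
D_5 = 4422.34716
Terminal value at year 5: TV = D_5×(1+g_2)/(r−g_2) = 4470.99297/0.113 = 39566.30951
P_0 = D_1/(1+r)^1 + D_2/(1+r)^2 + D_3/(1+r)^3 + D_4/(1+r)^4 + D_5/(1+r)^5 + TV/(1+r)^5
    = 3389.19929 + 3129.88333 + 2890.40827 + 2669.25604 + 2465.02470 + 22054.33605 = 36598.10767

$36598.11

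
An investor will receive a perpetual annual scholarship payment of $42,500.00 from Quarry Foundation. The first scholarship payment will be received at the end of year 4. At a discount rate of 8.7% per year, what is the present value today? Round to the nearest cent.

$380347.92

Value at end of year 3: C / r = $42,500.00 / 0.087 = $488,505.7471
Discount to today: PV = $488,505.7471 / (1 + 0.087)^3 = $488,505.7471 / 1.284366 = $380,347.92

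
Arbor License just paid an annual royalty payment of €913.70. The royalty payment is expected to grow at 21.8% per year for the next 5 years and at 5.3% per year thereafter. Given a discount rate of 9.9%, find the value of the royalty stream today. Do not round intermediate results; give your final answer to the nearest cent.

€41257.09

D_1 = 1112.88660
D_2 = 1355.49588
D_3 = 1650.99398
D_4 = 2010.91067
D_5 = 2449.28919
Terminal value at year 5: TV = D_5×(1+g_2)/(r−g_2) = 2579.10152/0.046 = 56067.42437
P_0 = D_1/(1+r)^1 + D_2/(1+r)^2 + D_3/(1+r)^3 + D_4/(1+r)^4 + D_5/(1+r)^5 + TV/(1+r)^5
    = 1012.63567 + 1122.28412 + 1243.80533 + 1378.48488 + 1527.74758 + 34972.13481 = 41257.09238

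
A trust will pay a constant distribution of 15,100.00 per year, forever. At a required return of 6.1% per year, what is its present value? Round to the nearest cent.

Level perpetuity: PV = C / r = 15,100.00 / 0.061 = 247,540.98

247540.98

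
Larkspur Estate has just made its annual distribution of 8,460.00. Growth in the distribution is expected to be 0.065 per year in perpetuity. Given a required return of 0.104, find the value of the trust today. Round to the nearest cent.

D₁ = D₀ × (1 + g) = 8,460.00 × 1.065 = 9,009.9000
Growing perpetuity: P = D₁ / (r − g) = 9,009.9000 / (0.104 − 0.065) = 231,023.08

231023.08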